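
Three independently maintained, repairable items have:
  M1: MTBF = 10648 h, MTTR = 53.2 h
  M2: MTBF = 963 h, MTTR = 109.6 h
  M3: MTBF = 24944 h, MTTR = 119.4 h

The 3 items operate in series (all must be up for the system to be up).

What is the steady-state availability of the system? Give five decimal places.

A(M1) = MTBF/(MTBF+MTTR) = 10648/(10648+53.2) = 0.995029
A(M2) = MTBF/(MTBF+MTTR) = 963/(963+109.6) = 0.897818
A(M3) = MTBF/(MTBF+MTTR) = 24944/(24944+119.4) = 0.995236
Series availability: 0.995029 × 0.897818 × 0.995236 = 0.88910

0.88910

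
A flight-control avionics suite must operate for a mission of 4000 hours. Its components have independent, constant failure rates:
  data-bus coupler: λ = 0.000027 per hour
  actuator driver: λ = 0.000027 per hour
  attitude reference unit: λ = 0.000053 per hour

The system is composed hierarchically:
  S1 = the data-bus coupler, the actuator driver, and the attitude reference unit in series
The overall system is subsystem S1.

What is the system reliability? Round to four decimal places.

0.6518

R(data-bus coupler) = exp(−0.000027 × 4000) = 0.897628
R(actuator driver) = exp(−0.000027 × 4000) = 0.897628
R(attitude reference unit) = exp(−0.000053 × 4000) = 0.808965
Series (data-bus coupler, actuator driver, and attitude reference unit): 0.897628 × 0.897628 × 0.808965 = 0.6518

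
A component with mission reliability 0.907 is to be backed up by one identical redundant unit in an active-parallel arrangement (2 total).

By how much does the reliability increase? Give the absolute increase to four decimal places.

0.0844

R_before = 0.907
R_after = 1 − (1 − 0.907)^2 = 0.9914
ΔR = 0.9914 − 0.907 = 0.0844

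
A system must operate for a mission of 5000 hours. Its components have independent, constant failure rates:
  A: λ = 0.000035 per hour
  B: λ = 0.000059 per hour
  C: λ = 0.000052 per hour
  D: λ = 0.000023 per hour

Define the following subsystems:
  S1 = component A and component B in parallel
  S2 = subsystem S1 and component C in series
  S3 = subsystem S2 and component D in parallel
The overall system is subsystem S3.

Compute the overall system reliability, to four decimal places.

0.9717

R(A) = exp(−0.000035 × 5000) = 0.839457
R(B) = exp(−0.000059 × 5000) = 0.744532
R(C) = exp(−0.000052 × 5000) = 0.771052
R(D) = exp(−0.000023 × 5000) = 0.891366
Parallel (A and B): 1 − (1 − 0.839457)(1 − 0.744532) = 0.958986
Series ([0.958986] and C): 0.958986 × 0.771052 = 0.739428
Parallel ([0.739428] and D): 1 − (1 − 0.739428)(1 − 0.891366) = 0.9717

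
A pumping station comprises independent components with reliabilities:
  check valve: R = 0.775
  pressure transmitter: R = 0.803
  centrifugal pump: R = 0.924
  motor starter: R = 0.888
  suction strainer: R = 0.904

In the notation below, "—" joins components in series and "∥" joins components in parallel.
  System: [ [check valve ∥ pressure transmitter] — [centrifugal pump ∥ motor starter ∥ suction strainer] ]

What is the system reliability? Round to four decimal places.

0.9549

Parallel (check valve and pressure transmitter): 1 − (1 − 0.775000)(1 − 0.803000) = 0.955675
Parallel (centrifugal pump, motor starter, and suction strainer): 1 − (1 − 0.924000)(1 − 0.888000)(1 − 0.904000) = 0.999183
Series ([0.955675] and [0.999183]): 0.955675 × 0.999183 = 0.9549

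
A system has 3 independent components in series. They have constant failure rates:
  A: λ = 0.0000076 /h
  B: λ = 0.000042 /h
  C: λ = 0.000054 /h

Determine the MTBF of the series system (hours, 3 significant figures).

Series of exponential components: λ_sys = Σ λ_i
λ_sys = 0.0000076 + 0.000042 + 0.000054 = 1.0360e-04 /h
MTBF = 1 / λ_sys = 9650 h

9650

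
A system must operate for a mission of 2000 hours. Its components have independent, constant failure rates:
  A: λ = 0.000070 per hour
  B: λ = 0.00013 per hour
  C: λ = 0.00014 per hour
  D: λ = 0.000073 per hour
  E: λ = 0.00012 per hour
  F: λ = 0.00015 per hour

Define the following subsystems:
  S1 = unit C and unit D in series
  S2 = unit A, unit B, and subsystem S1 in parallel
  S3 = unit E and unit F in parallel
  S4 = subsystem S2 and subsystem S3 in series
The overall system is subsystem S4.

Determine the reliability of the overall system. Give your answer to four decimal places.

0.9349

R(A) = exp(−0.000070 × 2000) = 0.869358
R(B) = exp(−0.00013 × 2000) = 0.771052
R(C) = exp(−0.00014 × 2000) = 0.755784
R(D) = exp(−0.000073 × 2000) = 0.864158
R(E) = exp(−0.00012 × 2000) = 0.786628
R(F) = exp(−0.00015 × 2000) = 0.740818
Series (C and D): 0.755784 × 0.864158 = 0.653117
Parallel (A, B, and [0.653117]): 1 − (1 − 0.869358)(1 − 0.771052)(1 − 0.653117) = 0.989625
Parallel (E and F): 1 − (1 − 0.786628)(1 − 0.740818) = 0.944698
Series ([0.989625] and [0.944698]): 0.989625 × 0.944698 = 0.9349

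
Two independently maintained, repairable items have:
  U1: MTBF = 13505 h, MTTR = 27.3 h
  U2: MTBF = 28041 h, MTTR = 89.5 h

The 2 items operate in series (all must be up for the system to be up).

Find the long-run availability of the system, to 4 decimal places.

A(U1) = MTBF/(MTBF+MTTR) = 13505/(13505+27.3) = 0.997983
A(U2) = MTBF/(MTBF+MTTR) = 28041/(28041+89.5) = 0.996818
Series availability: 0.997983 × 0.996818 = 0.9948

0.9948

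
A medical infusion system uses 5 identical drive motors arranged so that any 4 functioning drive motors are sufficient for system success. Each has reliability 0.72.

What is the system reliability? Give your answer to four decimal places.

0.5697

R = Σ_{i=4}^{5} C(5,i) p^i (1−p)^{5−i} with p = 0.72
C(5,4)·0.72^4·0.28^1 = 0.376234
C(5,5)·0.72^5·0.28^0 = 0.193492
Sum = 0.5697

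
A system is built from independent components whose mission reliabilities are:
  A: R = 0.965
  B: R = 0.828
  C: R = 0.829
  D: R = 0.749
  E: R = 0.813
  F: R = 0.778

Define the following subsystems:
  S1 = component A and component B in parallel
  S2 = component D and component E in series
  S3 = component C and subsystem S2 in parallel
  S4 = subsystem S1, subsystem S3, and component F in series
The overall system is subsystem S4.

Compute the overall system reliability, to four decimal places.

Parallel (A and B): 1 − (1 − 0.965000)(1 − 0.828000) = 0.993980
Series (D and E): 0.749000 × 0.813000 = 0.608937
Parallel (C and [0.608937]): 1 − (1 − 0.829000)(1 − 0.608937) = 0.933128
Series ([0.993980], [0.933128], and F): 0.993980 × 0.933128 × 0.778000 = 0.7216

0.7216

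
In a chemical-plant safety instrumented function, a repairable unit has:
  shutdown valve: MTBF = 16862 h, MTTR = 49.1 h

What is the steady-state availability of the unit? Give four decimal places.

A(shutdown valve) = MTBF/(MTBF+MTTR) = 16862/(16862+49.1) = 0.9971

0.9971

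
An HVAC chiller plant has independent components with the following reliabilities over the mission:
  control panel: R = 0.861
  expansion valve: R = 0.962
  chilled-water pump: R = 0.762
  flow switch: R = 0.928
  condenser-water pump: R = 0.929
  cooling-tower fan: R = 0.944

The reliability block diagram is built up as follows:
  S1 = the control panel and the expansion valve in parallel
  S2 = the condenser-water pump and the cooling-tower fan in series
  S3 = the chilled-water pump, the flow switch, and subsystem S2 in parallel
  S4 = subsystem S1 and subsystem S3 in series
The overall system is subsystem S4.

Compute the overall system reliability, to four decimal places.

Parallel (control panel and expansion valve): 1 − (1 − 0.861000)(1 − 0.962000) = 0.994718
Series (condenser-water pump and cooling-tower fan): 0.929000 × 0.944000 = 0.876976
Parallel (chilled-water pump, flow switch, and [0.876976]): 1 − (1 − 0.762000)(1 − 0.928000)(1 − 0.876976) = 0.997892
Series ([0.994718] and [0.997892]): 0.994718 × 0.997892 = 0.9926

0.9926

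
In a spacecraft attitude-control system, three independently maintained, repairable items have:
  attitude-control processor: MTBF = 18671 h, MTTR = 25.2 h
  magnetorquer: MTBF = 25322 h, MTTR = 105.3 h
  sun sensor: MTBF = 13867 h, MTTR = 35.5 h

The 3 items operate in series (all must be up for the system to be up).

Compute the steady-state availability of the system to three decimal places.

A(attitude-control processor) = MTBF/(MTBF+MTTR) = 18671/(18671+25.2) = 0.998652
A(magnetorquer) = MTBF/(MTBF+MTTR) = 25322/(25322+105.3) = 0.995859
A(sun sensor) = MTBF/(MTBF+MTTR) = 13867/(13867+35.5) = 0.997447
Series availability: 0.998652 × 0.995859 × 0.997447 = 0.992

0.992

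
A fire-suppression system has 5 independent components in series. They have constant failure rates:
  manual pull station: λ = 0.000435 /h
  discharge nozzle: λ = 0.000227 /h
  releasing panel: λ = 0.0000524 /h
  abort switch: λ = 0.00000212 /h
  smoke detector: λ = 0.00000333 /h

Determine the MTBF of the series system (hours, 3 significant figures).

1390

Series of exponential components: λ_sys = Σ λ_i
λ_sys = 0.000435 + 0.000227 + 0.0000524 + 0.00000212 + 0.00000333 = 7.1985e-04 /h
MTBF = 1 / λ_sys = 1390 h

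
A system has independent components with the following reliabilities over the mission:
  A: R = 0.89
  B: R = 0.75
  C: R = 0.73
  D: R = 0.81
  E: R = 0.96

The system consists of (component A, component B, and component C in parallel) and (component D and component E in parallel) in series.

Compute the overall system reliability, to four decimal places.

0.9850

Parallel (A, B, and C): 1 − (1 − 0.890000)(1 − 0.750000)(1 − 0.730000) = 0.992575
Parallel (D and E): 1 − (1 − 0.810000)(1 − 0.960000) = 0.992400
Series ([0.992575] and [0.992400]): 0.992575 × 0.992400 = 0.9850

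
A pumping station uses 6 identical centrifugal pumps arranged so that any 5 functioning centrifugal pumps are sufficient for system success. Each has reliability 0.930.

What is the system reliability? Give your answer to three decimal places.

R = Σ_{i=5}^{6} C(6,i) p^i (1−p)^{6−i} with p = 0.930
C(6,5)·0.930^5·0.070^1 = 0.29219
C(6,6)·0.930^6·0.070^0 = 0.64699
Sum = 0.939

0.939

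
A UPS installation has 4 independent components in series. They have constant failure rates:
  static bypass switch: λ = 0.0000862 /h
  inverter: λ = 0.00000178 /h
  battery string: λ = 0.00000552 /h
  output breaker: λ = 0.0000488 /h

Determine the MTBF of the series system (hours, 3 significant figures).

7030

Series of exponential components: λ_sys = Σ λ_i
λ_sys = 0.0000862 + 0.00000178 + 0.00000552 + 0.0000488 = 1.4230e-04 /h
MTBF = 1 / λ_sys = 7030 h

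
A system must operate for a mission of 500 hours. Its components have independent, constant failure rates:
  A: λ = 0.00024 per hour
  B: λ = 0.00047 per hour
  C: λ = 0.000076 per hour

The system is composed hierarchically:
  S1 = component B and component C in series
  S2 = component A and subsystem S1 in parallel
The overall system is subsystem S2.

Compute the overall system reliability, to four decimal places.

0.9730

R(A) = exp(−0.00024 × 500) = 0.886920
R(B) = exp(−0.00047 × 500) = 0.790571
R(C) = exp(−0.000076 × 500) = 0.962713
Series (B and C): 0.790571 × 0.962713 = 0.761093
Parallel (A and [0.761093]): 1 − (1 − 0.886920)(1 − 0.761093) = 0.9730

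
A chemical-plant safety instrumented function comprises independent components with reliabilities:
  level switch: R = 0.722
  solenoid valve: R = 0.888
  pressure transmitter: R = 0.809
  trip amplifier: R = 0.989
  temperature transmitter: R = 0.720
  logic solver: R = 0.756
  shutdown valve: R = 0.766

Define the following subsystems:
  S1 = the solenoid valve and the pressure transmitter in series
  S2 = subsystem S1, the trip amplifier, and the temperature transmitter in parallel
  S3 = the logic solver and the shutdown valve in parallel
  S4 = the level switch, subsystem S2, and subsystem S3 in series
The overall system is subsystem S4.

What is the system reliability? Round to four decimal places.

0.6802

Series (solenoid valve and pressure transmitter): 0.888000 × 0.809000 = 0.718392
Parallel ([0.718392], trip amplifier, and temperature transmitter): 1 − (1 − 0.718392)(1 − 0.989000)(1 − 0.720000) = 0.999133
Parallel (logic solver and shutdown valve): 1 − (1 − 0.756000)(1 − 0.766000) = 0.942904
Series (level switch, [0.999133], and [0.942904]): 0.722000 × 0.999133 × 0.942904 = 0.6802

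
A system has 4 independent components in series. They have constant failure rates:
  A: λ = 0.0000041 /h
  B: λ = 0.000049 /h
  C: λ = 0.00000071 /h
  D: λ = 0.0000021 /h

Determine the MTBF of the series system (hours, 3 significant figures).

Series of exponential components: λ_sys = Σ λ_i
λ_sys = 0.0000041 + 0.000049 + 0.00000071 + 0.0000021 = 5.5910e-05 /h
MTBF = 1 / λ_sys = 17900 h

17900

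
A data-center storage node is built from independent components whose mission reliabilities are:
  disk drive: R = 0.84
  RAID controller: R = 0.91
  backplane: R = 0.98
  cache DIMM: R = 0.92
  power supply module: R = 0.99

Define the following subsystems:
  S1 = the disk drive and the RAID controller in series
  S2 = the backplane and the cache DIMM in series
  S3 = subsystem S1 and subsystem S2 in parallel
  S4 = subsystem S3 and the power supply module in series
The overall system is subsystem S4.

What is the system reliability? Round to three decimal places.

0.967

Series (disk drive and RAID controller): 0.84000 × 0.91000 = 0.76440
Series (backplane and cache DIMM): 0.98000 × 0.92000 = 0.90160
Parallel ([0.76440] and [0.90160]): 1 − (1 − 0.76440)(1 − 0.90160) = 0.97682
Series ([0.97682] and power supply module): 0.97682 × 0.99000 = 0.967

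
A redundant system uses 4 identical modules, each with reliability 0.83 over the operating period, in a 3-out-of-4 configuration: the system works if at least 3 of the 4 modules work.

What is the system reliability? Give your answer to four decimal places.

0.8634

R = Σ_{i=3}^{4} C(4,i) p^i (1−p)^{4−i} with p = 0.83
C(4,3)·0.83^3·0.17^1 = 0.388815
C(4,4)·0.83^4·0.17^0 = 0.474583
Sum = 0.8634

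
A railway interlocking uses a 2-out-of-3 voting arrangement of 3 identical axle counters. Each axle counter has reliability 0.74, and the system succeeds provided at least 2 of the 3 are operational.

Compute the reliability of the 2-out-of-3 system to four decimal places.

0.8324

R = Σ_{i=2}^{3} C(3,i) p^i (1−p)^{3−i} with p = 0.74
C(3,2)·0.74^2·0.26^1 = 0.427128
C(3,3)·0.74^3·0.26^0 = 0.405224
Sum = 0.8324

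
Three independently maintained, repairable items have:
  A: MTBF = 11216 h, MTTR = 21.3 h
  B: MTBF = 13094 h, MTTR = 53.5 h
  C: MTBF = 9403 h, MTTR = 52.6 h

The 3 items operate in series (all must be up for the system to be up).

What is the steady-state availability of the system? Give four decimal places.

A(A) = MTBF/(MTBF+MTTR) = 11216/(11216+21.3) = 0.998105
A(B) = MTBF/(MTBF+MTTR) = 13094/(13094+53.5) = 0.995931
A(C) = MTBF/(MTBF+MTTR) = 9403/(9403+52.6) = 0.994437
Series availability: 0.998105 × 0.995931 × 0.994437 = 0.9885

0.9885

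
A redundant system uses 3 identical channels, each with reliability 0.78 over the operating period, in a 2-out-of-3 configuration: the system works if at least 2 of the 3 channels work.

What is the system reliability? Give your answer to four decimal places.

R = Σ_{i=2}^{3} C(3,i) p^i (1−p)^{3−i} with p = 0.78
C(3,2)·0.78^2·0.22^1 = 0.401544
C(3,3)·0.78^3·0.22^0 = 0.474552
Sum = 0.8761

0.8761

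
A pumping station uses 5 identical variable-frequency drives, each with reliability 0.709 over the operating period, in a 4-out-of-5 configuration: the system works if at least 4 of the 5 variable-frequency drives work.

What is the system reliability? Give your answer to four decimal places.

R = Σ_{i=4}^{5} C(5,i) p^i (1−p)^{5−i} with p = 0.709
C(5,4)·0.709^4·0.291^1 = 0.367661
C(5,5)·0.709^5·0.291^0 = 0.179156
Sum = 0.5468

0.5468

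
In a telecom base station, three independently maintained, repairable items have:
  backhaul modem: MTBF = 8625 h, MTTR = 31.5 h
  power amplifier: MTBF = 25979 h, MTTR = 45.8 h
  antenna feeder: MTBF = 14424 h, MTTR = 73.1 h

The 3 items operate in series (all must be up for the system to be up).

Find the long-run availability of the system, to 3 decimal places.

A(backhaul modem) = MTBF/(MTBF+MTTR) = 8625/(8625+31.5) = 0.996361
A(power amplifier) = MTBF/(MTBF+MTTR) = 25979/(25979+45.8) = 0.998240
A(antenna feeder) = MTBF/(MTBF+MTTR) = 14424/(14424+73.1) = 0.994958
Series availability: 0.996361 × 0.998240 × 0.994958 = 0.990

0.990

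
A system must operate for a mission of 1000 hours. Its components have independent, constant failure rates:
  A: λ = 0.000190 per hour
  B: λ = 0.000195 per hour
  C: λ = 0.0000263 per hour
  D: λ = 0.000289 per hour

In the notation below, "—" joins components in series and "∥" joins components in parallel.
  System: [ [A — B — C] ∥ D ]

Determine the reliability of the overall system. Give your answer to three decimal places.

R(A) = exp(−0.000190 × 1000) = 0.82696
R(B) = exp(−0.000195 × 1000) = 0.82283
R(C) = exp(−0.0000263 × 1000) = 0.97404
R(D) = exp(−0.000289 × 1000) = 0.74901
Series (A, B, and C): 0.82696 × 0.82283 × 0.97404 = 0.66278
Parallel ([0.66278] and D): 1 − (1 − 0.66278)(1 − 0.74901) = 0.915

0.915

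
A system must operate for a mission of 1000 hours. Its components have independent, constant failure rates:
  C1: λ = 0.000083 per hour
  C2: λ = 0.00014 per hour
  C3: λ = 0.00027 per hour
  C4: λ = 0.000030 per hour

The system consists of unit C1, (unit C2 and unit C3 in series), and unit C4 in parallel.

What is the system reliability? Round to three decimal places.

0.999

R(C1) = exp(−0.000083 × 1000) = 0.92035
R(C2) = exp(−0.00014 × 1000) = 0.86936
R(C3) = exp(−0.00027 × 1000) = 0.76338
R(C4) = exp(−0.000030 × 1000) = 0.97045
Series (C2 and C3): 0.86936 × 0.76338 = 0.66365
Parallel (C1, [0.66365], and C4): 1 − (1 − 0.92035)(1 − 0.66365)(1 − 0.97045) = 0.999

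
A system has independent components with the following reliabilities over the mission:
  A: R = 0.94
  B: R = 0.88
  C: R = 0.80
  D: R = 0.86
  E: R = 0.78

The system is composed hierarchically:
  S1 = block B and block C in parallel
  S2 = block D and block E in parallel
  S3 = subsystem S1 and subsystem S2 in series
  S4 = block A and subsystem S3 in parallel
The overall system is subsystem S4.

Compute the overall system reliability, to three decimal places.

Parallel (B and C): 1 − (1 − 0.88000)(1 − 0.80000) = 0.97600
Parallel (D and E): 1 − (1 − 0.86000)(1 − 0.78000) = 0.96920
Series ([0.97600] and [0.96920]): 0.97600 × 0.96920 = 0.94594
Parallel (A and [0.94594]): 1 − (1 − 0.94000)(1 − 0.94594) = 0.997

0.997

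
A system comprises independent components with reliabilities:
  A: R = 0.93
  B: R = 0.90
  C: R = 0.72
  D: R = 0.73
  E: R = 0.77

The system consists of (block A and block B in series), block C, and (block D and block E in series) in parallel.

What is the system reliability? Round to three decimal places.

0.980

Series (A and B): 0.93000 × 0.90000 = 0.83700
Series (D and E): 0.73000 × 0.77000 = 0.56210
Parallel ([0.83700], C, and [0.56210]): 1 − (1 − 0.83700)(1 − 0.72000)(1 − 0.56210) = 0.980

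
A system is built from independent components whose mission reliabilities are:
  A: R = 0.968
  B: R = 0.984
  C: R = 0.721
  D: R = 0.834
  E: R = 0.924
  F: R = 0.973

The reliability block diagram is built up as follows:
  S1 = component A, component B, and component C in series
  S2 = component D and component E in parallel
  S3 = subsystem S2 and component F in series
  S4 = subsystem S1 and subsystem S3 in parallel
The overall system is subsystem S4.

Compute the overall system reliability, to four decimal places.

Series (A, B, and C): 0.968000 × 0.984000 × 0.721000 = 0.686761
Parallel (D and E): 1 − (1 − 0.834000)(1 − 0.924000) = 0.987384
Series ([0.987384] and F): 0.987384 × 0.973000 = 0.960725
Parallel ([0.686761] and [0.960725]): 1 − (1 − 0.686761)(1 − 0.960725) = 0.9877

0.9877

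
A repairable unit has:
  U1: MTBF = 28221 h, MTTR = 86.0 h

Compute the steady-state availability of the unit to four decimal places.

0.9970

A(U1) = MTBF/(MTBF+MTTR) = 28221/(28221+86.0) = 0.9970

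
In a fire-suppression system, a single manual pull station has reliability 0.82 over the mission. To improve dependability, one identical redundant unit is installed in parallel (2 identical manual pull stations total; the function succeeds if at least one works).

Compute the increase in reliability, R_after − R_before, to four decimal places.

R_before = 0.82
R_after = 1 − (1 − 0.82)^2 = 0.9676
ΔR = 0.9676 − 0.82 = 0.1476

0.1476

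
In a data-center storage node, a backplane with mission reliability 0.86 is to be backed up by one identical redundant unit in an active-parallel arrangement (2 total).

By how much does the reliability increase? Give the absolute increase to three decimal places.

R_before = 0.86
R_after = 1 − (1 − 0.86)^2 = 0.980
ΔR = 0.980 − 0.86 = 0.120

0.120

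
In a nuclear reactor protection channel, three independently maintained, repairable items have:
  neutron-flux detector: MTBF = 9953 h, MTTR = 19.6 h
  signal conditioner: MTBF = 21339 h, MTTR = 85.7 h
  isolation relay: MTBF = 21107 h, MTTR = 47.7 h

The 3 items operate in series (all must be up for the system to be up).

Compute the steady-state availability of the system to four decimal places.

A(neutron-flux detector) = MTBF/(MTBF+MTTR) = 9953/(9953+19.6) = 0.998035
A(signal conditioner) = MTBF/(MTBF+MTTR) = 21339/(21339+85.7) = 0.996000
A(isolation relay) = MTBF/(MTBF+MTTR) = 21107/(21107+47.7) = 0.997745
Series availability: 0.998035 × 0.996000 × 0.997745 = 0.9918

0.9918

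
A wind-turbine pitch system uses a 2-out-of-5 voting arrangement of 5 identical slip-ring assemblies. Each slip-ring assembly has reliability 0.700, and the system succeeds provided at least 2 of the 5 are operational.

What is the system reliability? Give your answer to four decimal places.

0.9692

R = Σ_{i=2}^{5} C(5,i) p^i (1−p)^{5−i} with p = 0.700
C(5,2)·0.700^2·0.300^3 = 0.132300
C(5,3)·0.700^3·0.300^2 = 0.308700
C(5,4)·0.700^4·0.300^1 = 0.360150
C(5,5)·0.700^5·0.300^0 = 0.168070
Sum = 0.9692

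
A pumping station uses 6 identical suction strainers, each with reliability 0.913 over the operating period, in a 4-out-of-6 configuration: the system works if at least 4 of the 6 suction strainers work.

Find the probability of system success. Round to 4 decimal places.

0.9892

R = Σ_{i=4}^{6} C(6,i) p^i (1−p)^{6−i} with p = 0.913
C(6,4)·0.913^4·0.087^2 = 0.078888
C(6,5)·0.913^5·0.087^1 = 0.331150
C(6,6)·0.913^6·0.087^0 = 0.579195
Sum = 0.9892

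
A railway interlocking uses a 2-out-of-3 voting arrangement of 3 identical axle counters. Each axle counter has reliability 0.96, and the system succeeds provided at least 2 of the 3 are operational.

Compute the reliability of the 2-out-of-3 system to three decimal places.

0.995

R = Σ_{i=2}^{3} C(3,i) p^i (1−p)^{3−i} with p = 0.96
C(3,2)·0.96^2·0.04^1 = 0.11059
C(3,3)·0.96^3·0.04^0 = 0.88474
Sum = 0.995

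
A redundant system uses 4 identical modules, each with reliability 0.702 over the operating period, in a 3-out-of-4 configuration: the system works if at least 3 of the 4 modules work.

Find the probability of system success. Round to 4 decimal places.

R = Σ_{i=3}^{4} C(4,i) p^i (1−p)^{4−i} with p = 0.702
C(4,3)·0.702^3·0.298^1 = 0.412371
C(4,4)·0.702^4·0.298^0 = 0.242856
Sum = 0.6552

0.6552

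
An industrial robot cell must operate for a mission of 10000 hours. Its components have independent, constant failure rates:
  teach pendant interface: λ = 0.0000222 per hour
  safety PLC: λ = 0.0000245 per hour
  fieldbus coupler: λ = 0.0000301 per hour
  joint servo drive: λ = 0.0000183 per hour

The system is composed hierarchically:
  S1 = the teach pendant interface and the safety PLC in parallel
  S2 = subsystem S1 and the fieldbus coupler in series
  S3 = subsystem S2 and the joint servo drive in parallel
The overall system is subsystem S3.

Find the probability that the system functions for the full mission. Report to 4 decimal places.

0.9512

R(teach pendant interface) = exp(−0.0000222 × 10000) = 0.800915
R(safety PLC) = exp(−0.0000245 × 10000) = 0.782705
R(fieldbus coupler) = exp(−0.0000301 × 10000) = 0.740078
R(joint servo drive) = exp(−0.0000183 × 10000) = 0.832768
Parallel (teach pendant interface and safety PLC): 1 − (1 − 0.800915)(1 − 0.782705) = 0.956740
Series ([0.956740] and fieldbus coupler): 0.956740 × 0.740078 = 0.708062
Parallel ([0.708062] and joint servo drive): 1 − (1 − 0.708062)(1 − 0.832768) = 0.9512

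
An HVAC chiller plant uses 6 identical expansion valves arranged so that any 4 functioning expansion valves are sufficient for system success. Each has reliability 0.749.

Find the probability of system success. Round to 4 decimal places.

R = Σ_{i=4}^{6} C(6,i) p^i (1−p)^{6−i} with p = 0.749
C(6,4)·0.749^4·0.251^2 = 0.297417
C(6,5)·0.749^5·0.251^1 = 0.355005
C(6,6)·0.749^6·0.251^0 = 0.176559
Sum = 0.8290

0.8290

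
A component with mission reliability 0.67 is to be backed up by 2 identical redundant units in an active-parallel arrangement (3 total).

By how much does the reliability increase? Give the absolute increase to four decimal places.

R_before = 0.67
R_after = 1 − (1 − 0.67)^3 = 0.9641
ΔR = 0.9641 − 0.67 = 0.2941

0.2941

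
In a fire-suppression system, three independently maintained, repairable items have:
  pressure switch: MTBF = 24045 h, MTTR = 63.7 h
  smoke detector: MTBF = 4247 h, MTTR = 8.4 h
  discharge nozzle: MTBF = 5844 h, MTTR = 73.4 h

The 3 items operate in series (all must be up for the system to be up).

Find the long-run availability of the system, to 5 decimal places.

0.98304

A(pressure switch) = MTBF/(MTBF+MTTR) = 24045/(24045+63.7) = 0.997358
A(smoke detector) = MTBF/(MTBF+MTTR) = 4247/(4247+8.4) = 0.998026
A(discharge nozzle) = MTBF/(MTBF+MTTR) = 5844/(5844+73.4) = 0.987596
Series availability: 0.997358 × 0.998026 × 0.987596 = 0.98304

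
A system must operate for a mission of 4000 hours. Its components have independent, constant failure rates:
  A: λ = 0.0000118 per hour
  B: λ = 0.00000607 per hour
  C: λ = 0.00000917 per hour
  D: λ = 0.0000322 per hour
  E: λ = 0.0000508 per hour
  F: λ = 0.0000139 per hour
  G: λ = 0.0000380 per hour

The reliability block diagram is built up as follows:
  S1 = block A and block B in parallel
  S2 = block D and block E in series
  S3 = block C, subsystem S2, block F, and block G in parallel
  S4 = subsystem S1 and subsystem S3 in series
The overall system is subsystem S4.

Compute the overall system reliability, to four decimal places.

R(A) = exp(−0.0000118 × 4000) = 0.953897
R(B) = exp(−0.00000607 × 4000) = 0.976012
R(C) = exp(−0.00000917 × 4000) = 0.963985
R(D) = exp(−0.0000322 × 4000) = 0.879150
R(E) = exp(−0.0000508 × 4000) = 0.816115
R(F) = exp(−0.0000139 × 4000) = 0.945917
R(G) = exp(−0.0000380 × 4000) = 0.858988
Parallel (A and B): 1 − (1 − 0.953897)(1 − 0.976012) = 0.998894
Series (D and E): 0.879150 × 0.816115 = 0.717488
Parallel (C, [0.717488], F, and G): 1 − (1 − 0.963985)(1 − 0.717488)(1 − 0.945917)(1 − 0.858988) = 0.999922
Series ([0.998894] and [0.999922]): 0.998894 × 0.999922 = 0.9988

0.9988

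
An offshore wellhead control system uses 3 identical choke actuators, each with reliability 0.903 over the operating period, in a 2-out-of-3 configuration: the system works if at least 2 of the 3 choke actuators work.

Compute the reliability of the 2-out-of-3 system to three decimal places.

0.974

R = Σ_{i=2}^{3} C(3,i) p^i (1−p)^{3−i} with p = 0.903
C(3,2)·0.903^2·0.097^1 = 0.23728
C(3,3)·0.903^3·0.097^0 = 0.73631
Sum = 0.974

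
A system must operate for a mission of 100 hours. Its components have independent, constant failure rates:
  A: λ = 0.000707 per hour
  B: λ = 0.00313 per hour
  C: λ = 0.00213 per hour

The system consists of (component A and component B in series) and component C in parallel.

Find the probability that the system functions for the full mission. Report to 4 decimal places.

R(A) = exp(−0.000707 × 100) = 0.931741
R(B) = exp(−0.00313 × 100) = 0.731250
R(C) = exp(−0.00213 × 100) = 0.808156
Series (A and B): 0.931741 × 0.731250 = 0.681336
Parallel ([0.681336] and C): 1 − (1 − 0.681336)(1 − 0.808156) = 0.9389

0.9389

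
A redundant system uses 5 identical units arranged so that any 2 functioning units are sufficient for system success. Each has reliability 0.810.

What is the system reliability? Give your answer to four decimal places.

0.9945

R = Σ_{i=2}^{5} C(5,i) p^i (1−p)^{5−i} with p = 0.810
C(5,2)·0.810^2·0.190^3 = 0.045002
C(5,3)·0.810^3·0.190^2 = 0.191850
C(5,4)·0.810^4·0.190^1 = 0.408944
C(5,5)·0.810^5·0.190^0 = 0.348678
Sum = 0.9945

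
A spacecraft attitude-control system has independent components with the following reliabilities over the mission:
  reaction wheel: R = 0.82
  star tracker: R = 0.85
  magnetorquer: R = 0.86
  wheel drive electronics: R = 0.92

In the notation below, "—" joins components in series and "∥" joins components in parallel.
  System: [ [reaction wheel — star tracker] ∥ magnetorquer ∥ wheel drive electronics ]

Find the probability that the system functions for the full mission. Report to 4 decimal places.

Series (reaction wheel and star tracker): 0.820000 × 0.850000 = 0.697000
Parallel ([0.697000], magnetorquer, and wheel drive electronics): 1 − (1 − 0.697000)(1 − 0.860000)(1 − 0.920000) = 0.9966

0.9966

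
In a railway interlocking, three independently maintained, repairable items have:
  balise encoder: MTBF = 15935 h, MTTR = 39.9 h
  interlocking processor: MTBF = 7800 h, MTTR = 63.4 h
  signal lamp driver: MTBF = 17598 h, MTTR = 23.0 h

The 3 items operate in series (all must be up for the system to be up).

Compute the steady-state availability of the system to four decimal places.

0.9882

A(balise encoder) = MTBF/(MTBF+MTTR) = 15935/(15935+39.9) = 0.997502
A(interlocking processor) = MTBF/(MTBF+MTTR) = 7800/(7800+63.4) = 0.991937
A(signal lamp driver) = MTBF/(MTBF+MTTR) = 17598/(17598+23.0) = 0.998695
Series availability: 0.997502 × 0.991937 × 0.998695 = 0.9882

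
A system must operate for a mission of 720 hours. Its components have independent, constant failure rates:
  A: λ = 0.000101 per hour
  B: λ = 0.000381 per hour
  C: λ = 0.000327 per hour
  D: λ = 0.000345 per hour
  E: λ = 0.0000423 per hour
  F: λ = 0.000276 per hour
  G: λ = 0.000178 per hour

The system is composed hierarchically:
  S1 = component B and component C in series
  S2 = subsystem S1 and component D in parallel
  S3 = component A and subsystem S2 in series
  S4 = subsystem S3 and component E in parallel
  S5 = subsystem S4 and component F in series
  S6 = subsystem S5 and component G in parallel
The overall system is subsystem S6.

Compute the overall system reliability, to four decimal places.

R(A) = exp(−0.000101 × 720) = 0.929861
R(B) = exp(−0.000381 × 720) = 0.760089
R(C) = exp(−0.000327 × 720) = 0.790223
R(D) = exp(−0.000345 × 720) = 0.780048
R(E) = exp(−0.0000423 × 720) = 0.970003
R(F) = exp(−0.000276 × 720) = 0.819779
R(G) = exp(−0.000178 × 720) = 0.879713
Series (B and C): 0.760089 × 0.790223 = 0.600640
Parallel ([0.600640] and D): 1 − (1 − 0.600640)(1 − 0.780048) = 0.912160
Series (A and [0.912160]): 0.929861 × 0.912160 = 0.848182
Parallel ([0.848182] and E): 1 − (1 − 0.848182)(1 − 0.970003) = 0.995446
Series ([0.995446] and F): 0.995446 × 0.819779 = 0.816046
Parallel ([0.816046] and G): 1 − (1 − 0.816046)(1 − 0.879713) = 0.9779

0.9779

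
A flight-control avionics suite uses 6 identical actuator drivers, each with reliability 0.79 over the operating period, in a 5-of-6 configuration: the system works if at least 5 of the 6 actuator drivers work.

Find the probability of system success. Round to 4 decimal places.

0.6308

R = Σ_{i=5}^{6} C(6,i) p^i (1−p)^{6−i} with p = 0.79
C(6,5)·0.79^5·0.21^1 = 0.387709
C(6,6)·0.79^6·0.21^0 = 0.243087
Sum = 0.6308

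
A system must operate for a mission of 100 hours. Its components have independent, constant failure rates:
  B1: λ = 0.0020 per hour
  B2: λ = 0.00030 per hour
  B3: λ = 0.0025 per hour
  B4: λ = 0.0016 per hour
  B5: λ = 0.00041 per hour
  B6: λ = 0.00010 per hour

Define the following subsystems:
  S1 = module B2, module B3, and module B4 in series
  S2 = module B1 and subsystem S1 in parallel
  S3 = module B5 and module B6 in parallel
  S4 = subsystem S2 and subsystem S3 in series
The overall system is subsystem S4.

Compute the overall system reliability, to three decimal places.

0.935

R(B1) = exp(−0.0020 × 100) = 0.81873
R(B2) = exp(−0.00030 × 100) = 0.97045
R(B3) = exp(−0.0025 × 100) = 0.77880
R(B4) = exp(−0.0016 × 100) = 0.85214
R(B5) = exp(−0.00041 × 100) = 0.95983
R(B6) = exp(−0.00010 × 100) = 0.99005
Series (B2, B3, and B4): 0.97045 × 0.77880 × 0.85214 = 0.64404
Parallel (B1 and [0.64404]): 1 − (1 − 0.81873)(1 − 0.64404) = 0.93548
Parallel (B5 and B6): 1 − (1 − 0.95983)(1 − 0.99005) = 0.99960
Series ([0.93548] and [0.99960]): 0.93548 × 0.99960 = 0.935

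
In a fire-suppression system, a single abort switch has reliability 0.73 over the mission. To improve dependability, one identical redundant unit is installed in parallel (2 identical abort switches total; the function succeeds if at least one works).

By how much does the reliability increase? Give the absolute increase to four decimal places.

R_before = 0.73
R_after = 1 − (1 − 0.73)^2 = 0.9271
ΔR = 0.9271 − 0.73 = 0.1971

0.1971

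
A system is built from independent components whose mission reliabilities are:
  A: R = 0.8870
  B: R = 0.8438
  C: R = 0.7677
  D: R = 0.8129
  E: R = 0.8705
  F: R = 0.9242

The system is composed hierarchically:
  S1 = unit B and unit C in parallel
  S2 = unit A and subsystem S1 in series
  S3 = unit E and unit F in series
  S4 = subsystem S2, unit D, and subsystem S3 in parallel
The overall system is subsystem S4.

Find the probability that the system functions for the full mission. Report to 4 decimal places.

0.9947

Parallel (B and C): 1 − (1 − 0.843800)(1 − 0.767700) = 0.963715
Series (A and [0.963715]): 0.887000 × 0.963715 = 0.854815
Series (E and F): 0.870500 × 0.924200 = 0.804516
Parallel ([0.854815], D, and [0.804516]): 1 − (1 − 0.854815)(1 − 0.812900)(1 − 0.804516) = 0.9947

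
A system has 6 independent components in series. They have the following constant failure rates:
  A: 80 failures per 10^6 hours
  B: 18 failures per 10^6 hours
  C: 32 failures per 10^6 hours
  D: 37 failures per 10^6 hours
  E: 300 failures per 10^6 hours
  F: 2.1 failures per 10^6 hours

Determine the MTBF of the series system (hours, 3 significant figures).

Series of exponential components: λ_sys = Σ λ_i
λ_sys = 0.000080 + 0.000018 + 0.000032 + 0.000037 + 0.00030 + 0.0000021 = 4.6910e-04 /h
MTBF = 1 / λ_sys = 2130 h

2130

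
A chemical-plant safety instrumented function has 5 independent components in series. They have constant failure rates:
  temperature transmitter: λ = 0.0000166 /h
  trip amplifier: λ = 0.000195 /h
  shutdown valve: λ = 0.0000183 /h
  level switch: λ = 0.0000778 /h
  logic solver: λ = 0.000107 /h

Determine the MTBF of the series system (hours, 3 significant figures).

2410

Series of exponential components: λ_sys = Σ λ_i
λ_sys = 0.0000166 + 0.000195 + 0.0000183 + 0.0000778 + 0.000107 = 4.1470e-04 /h
MTBF = 1 / λ_sys = 2410 h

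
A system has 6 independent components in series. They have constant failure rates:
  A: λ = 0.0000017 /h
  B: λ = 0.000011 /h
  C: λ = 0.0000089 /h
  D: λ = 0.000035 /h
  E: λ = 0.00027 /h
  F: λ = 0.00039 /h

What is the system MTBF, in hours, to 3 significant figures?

1400

Series of exponential components: λ_sys = Σ λ_i
λ_sys = 0.0000017 + 0.000011 + 0.0000089 + 0.000035 + 0.00027 + 0.00039 = 7.1660e-04 /h
MTBF = 1 / λ_sys = 1400 h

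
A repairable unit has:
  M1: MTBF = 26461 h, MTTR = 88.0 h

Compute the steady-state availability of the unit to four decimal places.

0.9967

A(M1) = MTBF/(MTBF+MTTR) = 26461/(26461+88.0) = 0.9967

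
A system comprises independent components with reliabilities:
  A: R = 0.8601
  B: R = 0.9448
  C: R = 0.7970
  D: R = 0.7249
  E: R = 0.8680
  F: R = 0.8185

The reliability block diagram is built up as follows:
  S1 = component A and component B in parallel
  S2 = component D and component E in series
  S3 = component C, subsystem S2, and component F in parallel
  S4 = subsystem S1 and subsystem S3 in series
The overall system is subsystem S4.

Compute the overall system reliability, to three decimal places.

Parallel (A and B): 1 − (1 − 0.86010)(1 − 0.94480) = 0.99228
Series (D and E): 0.72490 × 0.86800 = 0.62921
Parallel (C, [0.62921], and F): 1 − (1 − 0.79700)(1 − 0.62921)(1 − 0.81850) = 0.98634
Series ([0.99228] and [0.98634]): 0.99228 × 0.98634 = 0.979

0.979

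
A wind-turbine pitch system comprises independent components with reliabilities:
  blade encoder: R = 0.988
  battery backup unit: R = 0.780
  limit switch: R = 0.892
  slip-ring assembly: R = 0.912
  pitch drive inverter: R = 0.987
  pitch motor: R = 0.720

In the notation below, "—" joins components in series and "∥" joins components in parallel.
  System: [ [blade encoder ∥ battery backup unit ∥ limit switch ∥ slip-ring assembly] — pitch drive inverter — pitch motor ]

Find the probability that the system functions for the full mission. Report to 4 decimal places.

0.7106

Parallel (blade encoder, battery backup unit, limit switch, and slip-ring assembly): 1 − (1 − 0.988000)(1 − 0.780000)(1 − 0.892000)(1 − 0.912000) = 0.999975
Series ([0.999975], pitch drive inverter, and pitch motor): 0.999975 × 0.987000 × 0.720000 = 0.7106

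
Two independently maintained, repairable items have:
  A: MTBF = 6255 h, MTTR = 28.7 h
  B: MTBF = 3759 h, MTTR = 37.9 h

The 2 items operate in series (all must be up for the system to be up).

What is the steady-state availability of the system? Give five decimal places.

0.98550

A(A) = MTBF/(MTBF+MTTR) = 6255/(6255+28.7) = 0.995433
A(B) = MTBF/(MTBF+MTTR) = 3759/(3759+37.9) = 0.990018
Series availability: 0.995433 × 0.990018 = 0.98550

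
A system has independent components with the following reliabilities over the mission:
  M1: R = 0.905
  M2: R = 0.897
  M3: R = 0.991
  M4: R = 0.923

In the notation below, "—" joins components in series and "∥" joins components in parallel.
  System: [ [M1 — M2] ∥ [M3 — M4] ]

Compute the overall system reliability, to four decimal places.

0.9839

Series (M1 and M2): 0.905000 × 0.897000 = 0.811785
Series (M3 and M4): 0.991000 × 0.923000 = 0.914693
Parallel ([0.811785] and [0.914693]): 1 − (1 − 0.811785)(1 − 0.914693) = 0.9839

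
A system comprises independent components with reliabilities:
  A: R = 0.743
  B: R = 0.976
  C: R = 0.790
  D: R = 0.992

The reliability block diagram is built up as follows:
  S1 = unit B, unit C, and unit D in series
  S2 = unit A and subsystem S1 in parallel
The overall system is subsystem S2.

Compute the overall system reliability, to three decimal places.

Series (B, C, and D): 0.97600 × 0.79000 × 0.99200 = 0.76487
Parallel (A and [0.76487]): 1 − (1 − 0.74300)(1 − 0.76487) = 0.940

0.940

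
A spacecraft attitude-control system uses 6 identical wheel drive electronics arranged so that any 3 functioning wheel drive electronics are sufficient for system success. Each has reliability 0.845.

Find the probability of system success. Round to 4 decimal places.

0.9934

R = Σ_{i=3}^{6} C(6,i) p^i (1−p)^{6−i} with p = 0.845
C(6,3)·0.845^3·0.155^3 = 0.044936
C(6,4)·0.845^4·0.155^2 = 0.183731
C(6,5)·0.845^5·0.155^1 = 0.400651
C(6,6)·0.845^6·0.155^0 = 0.364033
Sum = 0.9934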